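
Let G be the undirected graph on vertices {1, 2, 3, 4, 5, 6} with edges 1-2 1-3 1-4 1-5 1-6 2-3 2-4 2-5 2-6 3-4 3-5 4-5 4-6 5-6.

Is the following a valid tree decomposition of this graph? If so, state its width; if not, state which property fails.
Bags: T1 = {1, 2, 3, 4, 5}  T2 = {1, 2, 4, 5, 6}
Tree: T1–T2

Yes; width 4.

Checking the three conditions: (i) the bags cover all of {1, 2, 3, 4, 5, 6}; (ii) for each edge, some bag contains both endpoints; (iii) the bags containing any fixed vertex form a subtree. All hold, so the decomposition is valid with width 5 − 1 = 4.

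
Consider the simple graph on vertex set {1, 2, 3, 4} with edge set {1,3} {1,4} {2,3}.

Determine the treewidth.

A width-1 tree decomposition is:
Bags: B1 = {1, 4}  B2 = {1, 3}  B3 = {2, 3}
Tree: B1–B2, B2–B3
The largest bag has 2 vertices, giving width 1; this decomposition certifies tw(G) ≤ 1. G has an edge, so its treewidth is at least 1. Hence tw(G) = 1 exactly.

1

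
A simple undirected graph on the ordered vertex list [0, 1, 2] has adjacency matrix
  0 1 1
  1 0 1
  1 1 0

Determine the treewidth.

2

A width-2 tree decomposition is:
Bags: B1 = {0, 1, 2}
Tree: (single bag)
A single bag containing all 3 vertices is trivially a valid decomposition of width 2. Conversely, {0, 1, 2} is a clique of size 3, and the vertices of any clique must share a bag in every tree decomposition; so some bag has ≥ 3 vertices and tw(G) ≥ 2. The upper and lower bounds meet at 2, so that is the treewidth.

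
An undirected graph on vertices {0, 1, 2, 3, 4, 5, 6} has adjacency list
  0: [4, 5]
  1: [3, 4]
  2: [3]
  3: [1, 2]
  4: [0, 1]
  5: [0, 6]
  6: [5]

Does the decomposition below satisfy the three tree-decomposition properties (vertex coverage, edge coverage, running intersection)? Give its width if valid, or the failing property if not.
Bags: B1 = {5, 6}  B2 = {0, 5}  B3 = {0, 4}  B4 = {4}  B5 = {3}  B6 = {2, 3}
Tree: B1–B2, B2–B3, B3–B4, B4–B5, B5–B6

No — vertex 1 appears in no bag.

A tree decomposition must satisfy three properties: every vertex lies in some bag; for every edge, both endpoints lie together in some bag; and for every vertex, the bags containing it form a connected subtree. Here vertex 1 appears in no bag, so the decomposition is invalid.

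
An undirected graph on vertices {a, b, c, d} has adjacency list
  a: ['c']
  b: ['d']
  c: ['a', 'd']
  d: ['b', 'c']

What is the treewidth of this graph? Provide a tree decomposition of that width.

The largest bag has 2 vertices, giving width 1; this decomposition certifies tw(G) ≤ 1. Any graph with an edge has treewidth ≥ 1, and G has the edge b–d. Combining the bounds, tw(G) = 1.

Treewidth 1.
One optimal decomposition is:
Bags: B1 = {b, d}  B2 = {c, d}  B3 = {a, c}
Tree: B1–B2, B2–B3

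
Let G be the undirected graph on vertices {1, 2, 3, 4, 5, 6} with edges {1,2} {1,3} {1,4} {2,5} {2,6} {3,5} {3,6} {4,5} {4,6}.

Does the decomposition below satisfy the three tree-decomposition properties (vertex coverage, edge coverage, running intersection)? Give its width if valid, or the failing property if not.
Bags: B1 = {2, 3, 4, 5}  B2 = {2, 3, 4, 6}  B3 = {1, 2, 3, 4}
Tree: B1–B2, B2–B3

Yes; width 3.

Every vertex of G appears in some bag (union = {1, 2, 3, 4, 5, 6}); every edge is covered by a bag; and for each vertex v the set of bags containing v is connected in the bag tree. The decomposition is therefore valid. The largest bag has 4 vertices, so the width is 3.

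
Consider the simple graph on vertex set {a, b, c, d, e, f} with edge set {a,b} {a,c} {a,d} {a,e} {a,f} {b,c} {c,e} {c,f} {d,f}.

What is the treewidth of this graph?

A width-2 tree decomposition is:
Bags: B1 = {a, c, e}  B2 = {a, b, c}  B3 = {a, c, f}  B4 = {a, d, f}
Tree: B1–B2, B2–B3, B3–B4
Each bag holds 3 vertices, so the decomposition has width 2, which upper-bounds the treewidth. For the lower bound, the 3 vertices {a, d, f} are pairwise adjacent, and any tree decomposition puts a clique entirely inside one bag — forcing width ≥ 2. Hence tw(G) = 2 exactly.

2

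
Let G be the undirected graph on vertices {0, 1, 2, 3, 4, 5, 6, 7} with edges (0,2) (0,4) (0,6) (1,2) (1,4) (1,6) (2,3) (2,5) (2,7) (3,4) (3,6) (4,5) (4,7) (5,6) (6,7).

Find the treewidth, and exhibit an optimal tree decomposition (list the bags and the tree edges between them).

The largest bag has 4 vertices, giving width 3; this decomposition certifies tw(G) ≤ 3. For the lower bound: the 4 vertex sets {3,4}, {2,7}, {6}, {1} are disjoint, each induces a connected subgraph, and every pair is joined by at least one edge of G. Contracting each set to a single vertex therefore yields K_{4} as a minor, and since treewidth is minor-monotone, tw(G) ≥ tw(K_{4}) = 3. The upper and lower bounds meet at 3, so that is the treewidth.

Treewidth 3.
Bags: B1 = {2, 3, 4, 6}  B2 = {2, 4, 6, 7}  B3 = {1, 2, 4, 6}  B4 = {2, 4, 5, 6}  B5 = {0, 2, 4, 6}
Tree: B1–B2, B2–B3, B3–B4, B4–B5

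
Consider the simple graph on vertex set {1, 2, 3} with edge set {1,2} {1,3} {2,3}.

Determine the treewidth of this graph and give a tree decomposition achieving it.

A single bag containing all 3 vertices is trivially a valid decomposition of width 2. Conversely, {1, 2, 3} is a clique of size 3, and the vertices of any clique must share a bag in every tree decomposition; so some bag has ≥ 3 vertices and tw(G) ≥ 2. Therefore the treewidth is 2.

Treewidth 2.
One such decomposition:
Bags: B1 = {1, 2, 3}
Tree: (single bag)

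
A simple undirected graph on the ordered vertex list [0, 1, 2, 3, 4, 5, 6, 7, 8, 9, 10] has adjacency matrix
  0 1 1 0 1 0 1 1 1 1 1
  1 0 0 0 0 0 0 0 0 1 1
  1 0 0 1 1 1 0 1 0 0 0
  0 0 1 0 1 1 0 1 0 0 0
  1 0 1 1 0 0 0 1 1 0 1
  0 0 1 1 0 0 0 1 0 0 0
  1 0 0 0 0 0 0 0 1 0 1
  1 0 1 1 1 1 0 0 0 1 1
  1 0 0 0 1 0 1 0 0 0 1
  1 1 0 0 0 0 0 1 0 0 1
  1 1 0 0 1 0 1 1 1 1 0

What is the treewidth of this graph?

3

A width-3 tree decomposition is:
Bags: B1 = {0, 2, 4, 7}  B2 = {0, 4, 7, 10}  B3 = {2, 3, 4, 7}  B4 = {2, 3, 5, 7}  B5 = {0, 7, 9, 10}  B6 = {0, 4, 8, 10}  B7 = {0, 1, 9, 10}  B8 = {0, 6, 8, 10}
Tree: B1–B2, B1–B3, B3–B4, B2–B5, B2–B6, B5–B7, B6–B8
Every bag has size at most 4, so the width is 4 − 1 = 3 and tw(G) ≤ 3. Conversely, {0, 2, 4, 7} is a clique of size 4, and the vertices of any clique must share a bag in every tree decomposition; so some bag has ≥ 4 vertices and tw(G) ≥ 3. Therefore the treewidth is 3.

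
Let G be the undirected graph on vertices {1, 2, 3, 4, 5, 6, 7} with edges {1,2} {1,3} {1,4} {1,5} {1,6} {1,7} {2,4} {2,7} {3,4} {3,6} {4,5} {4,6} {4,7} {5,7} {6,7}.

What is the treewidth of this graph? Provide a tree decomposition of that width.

Each bag holds 4 vertices, so the decomposition has width 3, which upper-bounds the treewidth. Conversely, {1, 3, 4, 6} is a clique of size 4, and the vertices of any clique must share a bag in every tree decomposition; so some bag has ≥ 4 vertices and tw(G) ≥ 3. Combining the bounds, tw(G) = 3.

Treewidth 3.
One such decomposition:
Bags: B1 = {1, 4, 6, 7}  B2 = {1, 4, 5, 7}  B3 = {1, 2, 4, 7}  B4 = {1, 3, 4, 6}
Tree: B1–B2, B2–B3, B1–B4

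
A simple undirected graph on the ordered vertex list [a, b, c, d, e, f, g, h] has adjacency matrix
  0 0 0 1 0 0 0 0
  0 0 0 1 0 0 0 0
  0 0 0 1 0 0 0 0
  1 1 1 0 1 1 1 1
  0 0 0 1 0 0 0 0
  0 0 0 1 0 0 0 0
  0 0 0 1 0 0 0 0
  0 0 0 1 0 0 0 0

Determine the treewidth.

A width-1 tree decomposition is:
Bags: B1 = {d, e}  B2 = {d, g}  B3 = {d, h}  B4 = {a, d}  B5 = {d, f}  B6 = {b, d}  B7 = {c, d}
Tree: B1–B2, B2–B3, B2–B4, B4–B5, B4–B6, B6–B7
The largest bag has 2 vertices, giving width 1; this decomposition certifies tw(G) ≤ 1. G has an edge, so its treewidth is at least 1. Combining the bounds, tw(G) = 1.

1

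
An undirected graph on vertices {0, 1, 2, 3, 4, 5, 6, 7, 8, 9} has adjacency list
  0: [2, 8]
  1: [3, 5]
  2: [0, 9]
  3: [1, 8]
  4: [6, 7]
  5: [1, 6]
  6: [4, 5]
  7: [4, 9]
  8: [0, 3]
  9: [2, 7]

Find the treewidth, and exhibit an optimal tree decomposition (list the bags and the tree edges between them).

Treewidth 2.
Bags: B1 = {1, 5, 6}  B2 = {1, 3, 6}  B3 = {3, 6, 8}  B4 = {0, 6, 8}  B5 = {0, 2, 6}  B6 = {2, 6, 9}  B7 = {6, 7, 9}  B8 = {4, 6, 7}
Tree: B1–B2, B2–B3, B3–B4, B4–B5, B5–B6, B6–B7, B7–B8

Each bag holds 3 vertices, so the decomposition has width 2, which upper-bounds the treewidth. The edges 6–5–1–3–8–0–2–9–7–4–6 form a cycle, so G is not a tree and its treewidth is at least 2. Therefore the treewidth is 2.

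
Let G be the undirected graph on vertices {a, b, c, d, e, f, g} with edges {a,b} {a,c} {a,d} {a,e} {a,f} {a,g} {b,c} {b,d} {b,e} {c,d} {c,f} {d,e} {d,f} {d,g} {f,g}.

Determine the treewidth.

A width-3 tree decomposition is:
Bags: B1 = {a, c, d, f}  B2 = {a, b, c, d}  B3 = {a, b, d, e}  B4 = {a, d, f, g}
Tree: B1–B2, B2–B3, B1–B4
Each bag holds 4 vertices, so the decomposition has width 3, which upper-bounds the treewidth. On the other hand G contains the 4-clique {a, b, d, e}. A clique must lie in a single bag of any decomposition, so no decomposition can have width below 3. Hence tw(G) = 3 exactly.

3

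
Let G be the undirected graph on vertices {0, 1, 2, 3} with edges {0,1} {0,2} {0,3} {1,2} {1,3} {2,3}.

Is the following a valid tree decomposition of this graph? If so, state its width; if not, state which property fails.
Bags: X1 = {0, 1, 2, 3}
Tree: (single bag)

Every vertex of G appears in some bag (union = {0, 1, 2, 3}); every edge is covered by a bag; and for each vertex v the set of bags containing v is connected in the bag tree. The decomposition is therefore valid. The largest bag has 4 vertices, so the width is 3.

Yes; width 3.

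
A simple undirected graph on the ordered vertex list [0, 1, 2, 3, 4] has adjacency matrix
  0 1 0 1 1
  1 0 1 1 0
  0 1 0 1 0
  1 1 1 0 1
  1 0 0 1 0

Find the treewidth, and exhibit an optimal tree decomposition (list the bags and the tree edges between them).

Each bag holds 3 vertices, so the decomposition has width 2, which upper-bounds the treewidth. Conversely, {0, 1, 3} is a clique of size 3, and the vertices of any clique must share a bag in every tree decomposition; so some bag has ≥ 3 vertices and tw(G) ≥ 2. The upper and lower bounds meet at 2, so that is the treewidth.

Treewidth 2.
Bags: B1 = {0, 1, 3}  B2 = {0, 3, 4}  B3 = {1, 2, 3}
Tree: B1–B2, B1–B3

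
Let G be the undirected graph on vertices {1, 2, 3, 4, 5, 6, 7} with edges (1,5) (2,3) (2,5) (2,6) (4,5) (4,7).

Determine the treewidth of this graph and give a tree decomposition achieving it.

Every bag has size at most 2, so the width is 2 − 1 = 1 and tw(G) ≤ 1. Any graph with an edge has treewidth ≥ 1, and G has the edge 5–4. Hence tw(G) = 1 exactly.

Treewidth 1.
One optimal decomposition is:
Bags: B1 = {4, 5}  B2 = {2, 5}  B3 = {1, 5}  B4 = {4, 7}  B5 = {2, 3}  B6 = {2, 6}
Tree: B1–B2, B1–B3, B1–B4, B2–B5, B2–B6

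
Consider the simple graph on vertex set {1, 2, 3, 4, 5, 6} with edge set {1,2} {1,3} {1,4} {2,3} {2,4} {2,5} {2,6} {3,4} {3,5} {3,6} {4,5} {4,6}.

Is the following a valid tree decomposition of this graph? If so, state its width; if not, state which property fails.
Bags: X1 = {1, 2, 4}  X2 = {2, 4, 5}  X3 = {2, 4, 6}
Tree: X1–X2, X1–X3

A tree decomposition must satisfy three properties: every vertex lies in some bag; for every edge, both endpoints lie together in some bag; and for every vertex, the bags containing it form a connected subtree. Here vertex 3 appears in no bag, so the decomposition is invalid.

No — vertex 3 appears in no bag.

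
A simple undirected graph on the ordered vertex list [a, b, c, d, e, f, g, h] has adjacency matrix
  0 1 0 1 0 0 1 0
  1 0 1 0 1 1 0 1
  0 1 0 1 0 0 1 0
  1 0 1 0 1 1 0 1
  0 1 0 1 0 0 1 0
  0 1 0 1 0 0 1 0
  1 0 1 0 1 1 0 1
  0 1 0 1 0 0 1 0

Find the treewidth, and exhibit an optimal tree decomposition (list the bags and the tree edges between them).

Treewidth 3.
Bags: B1 = {b, d, e, g}  B2 = {b, c, d, g}  B3 = {b, d, g, h}  B4 = {a, b, d, g}  B5 = {b, d, f, g}
Tree: B1–B2, B2–B3, B3–B4, B4–B5

Every bag has size at most 4, so the width is 4 − 1 = 3 and tw(G) ≤ 3. For the lower bound: the 4 vertex sets {e,g}, {b,c}, {d}, {h} are disjoint, each induces a connected subgraph, and every pair is joined by at least one edge of G. Contracting each set to a single vertex therefore yields K_{4} as a minor, and since treewidth is minor-monotone, tw(G) ≥ tw(K_{4}) = 3. Combining the bounds, tw(G) = 3.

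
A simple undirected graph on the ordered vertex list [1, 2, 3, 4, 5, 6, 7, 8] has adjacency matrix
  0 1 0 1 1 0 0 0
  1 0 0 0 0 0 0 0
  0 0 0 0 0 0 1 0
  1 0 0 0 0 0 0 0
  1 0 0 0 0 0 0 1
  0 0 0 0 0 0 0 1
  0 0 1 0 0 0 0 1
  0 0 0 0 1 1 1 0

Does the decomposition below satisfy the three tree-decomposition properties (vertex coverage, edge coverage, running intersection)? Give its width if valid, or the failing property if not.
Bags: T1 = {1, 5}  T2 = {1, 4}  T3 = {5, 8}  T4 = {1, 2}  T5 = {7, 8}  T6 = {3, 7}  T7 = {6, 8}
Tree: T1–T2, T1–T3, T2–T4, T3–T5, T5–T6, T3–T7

Vertex coverage: the bags together contain {1, 2, 3, 4, 5, 6, 7, 8}, the full vertex set. Edge coverage: each edge of G has both endpoints in at least one bag. Running intersection: for every vertex, the bags containing it form a connected subtree. All three properties hold, so this is a valid tree decomposition of width max|bag| − 1 = 1, and hence tw(G) ≤ 1.

Yes; width 1.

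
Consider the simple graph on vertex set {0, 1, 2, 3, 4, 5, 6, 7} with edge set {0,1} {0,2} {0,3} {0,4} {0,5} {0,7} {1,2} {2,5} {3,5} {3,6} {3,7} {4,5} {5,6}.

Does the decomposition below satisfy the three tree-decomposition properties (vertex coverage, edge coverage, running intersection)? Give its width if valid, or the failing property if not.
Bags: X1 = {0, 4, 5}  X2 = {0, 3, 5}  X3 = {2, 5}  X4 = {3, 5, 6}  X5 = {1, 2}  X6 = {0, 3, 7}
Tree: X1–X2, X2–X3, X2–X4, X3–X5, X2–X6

A tree decomposition must satisfy three properties: every vertex lies in some bag; for every edge, both endpoints lie together in some bag; and for every vertex, the bags containing it form a connected subtree. Here edge (0,2) lies in no bag, so the decomposition is invalid.

No — edge (0,2) lies in no bag.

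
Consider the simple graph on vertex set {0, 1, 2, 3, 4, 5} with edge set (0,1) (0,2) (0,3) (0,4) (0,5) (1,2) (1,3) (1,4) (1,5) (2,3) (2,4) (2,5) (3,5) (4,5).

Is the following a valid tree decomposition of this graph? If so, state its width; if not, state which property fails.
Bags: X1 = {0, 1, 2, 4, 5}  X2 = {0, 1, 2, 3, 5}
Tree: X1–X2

Vertex coverage: the bags together contain {0, 1, 2, 3, 4, 5}, the full vertex set. Edge coverage: each edge of G has both endpoints in at least one bag. Running intersection: for every vertex, the bags containing it form a connected subtree. All three properties hold, so this is a valid tree decomposition of width max|bag| − 1 = 4, and hence tw(G) ≤ 4.

Yes; width 4.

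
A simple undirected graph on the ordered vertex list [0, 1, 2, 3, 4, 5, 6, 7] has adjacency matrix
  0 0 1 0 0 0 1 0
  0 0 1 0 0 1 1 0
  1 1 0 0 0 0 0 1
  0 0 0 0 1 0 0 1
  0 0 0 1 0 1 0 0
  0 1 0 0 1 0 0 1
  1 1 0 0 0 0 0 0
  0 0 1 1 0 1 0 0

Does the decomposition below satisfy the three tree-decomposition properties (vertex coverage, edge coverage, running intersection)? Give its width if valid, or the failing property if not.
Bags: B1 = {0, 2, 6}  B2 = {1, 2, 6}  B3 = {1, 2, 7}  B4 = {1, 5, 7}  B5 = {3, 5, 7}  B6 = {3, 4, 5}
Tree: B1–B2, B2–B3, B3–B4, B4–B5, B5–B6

Every vertex of G appears in some bag (union = {0, 1, 2, 3, 4, 5, 6, 7}); every edge is covered by a bag; and for each vertex v the set of bags containing v is connected in the bag tree. The decomposition is therefore valid. The largest bag has 3 vertices, so the width is 2.

Yes; width 2.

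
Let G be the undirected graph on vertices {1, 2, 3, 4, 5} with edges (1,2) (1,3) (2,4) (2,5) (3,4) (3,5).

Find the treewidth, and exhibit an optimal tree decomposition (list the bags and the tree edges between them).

The largest bag has 3 vertices, giving width 2; this decomposition certifies tw(G) ≤ 2. For the lower bound, G contains the cycle 2–5–3–1–2, so G is not a forest; only forests have treewidth ≤ 1, hence tw(G) ≥ 2. Combining the bounds, tw(G) = 2.

Treewidth 2.
One optimal decomposition is:
Bags: B1 = {2, 3, 5}  B2 = {1, 2, 3}  B3 = {2, 3, 4}
Tree: B1–B2, B2–B3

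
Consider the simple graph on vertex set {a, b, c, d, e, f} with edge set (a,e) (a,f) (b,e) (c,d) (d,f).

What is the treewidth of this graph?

1

A width-1 tree decomposition is:
Bags: B1 = {c, d}  B2 = {d, f}  B3 = {a, f}  B4 = {a, e}  B5 = {b, e}
Tree: B1–B2, B2–B3, B3–B4, B4–B5
Every bag has size at most 2, so the width is 2 − 1 = 1 and tw(G) ≤ 1. Any graph with an edge has treewidth ≥ 1, and G has the edge c–d. Combining the bounds, tw(G) = 1.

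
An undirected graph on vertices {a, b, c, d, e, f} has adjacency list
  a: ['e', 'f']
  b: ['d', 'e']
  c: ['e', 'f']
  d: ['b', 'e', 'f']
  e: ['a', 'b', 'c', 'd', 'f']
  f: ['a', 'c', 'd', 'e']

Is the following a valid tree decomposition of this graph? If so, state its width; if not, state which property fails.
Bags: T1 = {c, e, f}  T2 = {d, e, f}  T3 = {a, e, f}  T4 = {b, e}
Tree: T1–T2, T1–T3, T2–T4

A tree decomposition must satisfy three properties: every vertex lies in some bag; for every edge, both endpoints lie together in some bag; and for every vertex, the bags containing it form a connected subtree. Here edge (d,b) lies in no bag, so the decomposition is invalid.

No — edge (d,b) lies in no bag.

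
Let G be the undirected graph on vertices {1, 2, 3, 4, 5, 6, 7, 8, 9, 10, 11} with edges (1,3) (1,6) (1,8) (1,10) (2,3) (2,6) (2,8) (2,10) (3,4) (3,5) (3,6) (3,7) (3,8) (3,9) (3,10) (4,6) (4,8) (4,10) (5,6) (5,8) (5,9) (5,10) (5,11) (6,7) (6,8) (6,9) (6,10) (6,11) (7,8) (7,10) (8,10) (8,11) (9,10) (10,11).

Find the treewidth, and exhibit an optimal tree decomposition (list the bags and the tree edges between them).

Treewidth 4.
One optimal decomposition is:
Bags: B1 = {3, 5, 6, 8, 10}  B2 = {5, 6, 8, 10, 11}  B3 = {1, 3, 6, 8, 10}  B4 = {3, 6, 7, 8, 10}  B5 = {3, 5, 6, 9, 10}  B6 = {2, 3, 6, 8, 10}  B7 = {3, 4, 6, 8, 10}
Tree: B1–B2, B1–B3, B3–B4, B1–B5, B1–B6, B3–B7

The largest bag has 5 vertices, giving width 4; this decomposition certifies tw(G) ≤ 4. For the lower bound, the 5 vertices {5, 6, 8, 10, 11} are pairwise adjacent, and any tree decomposition puts a clique entirely inside one bag — forcing width ≥ 4. Therefore the treewidth is 4.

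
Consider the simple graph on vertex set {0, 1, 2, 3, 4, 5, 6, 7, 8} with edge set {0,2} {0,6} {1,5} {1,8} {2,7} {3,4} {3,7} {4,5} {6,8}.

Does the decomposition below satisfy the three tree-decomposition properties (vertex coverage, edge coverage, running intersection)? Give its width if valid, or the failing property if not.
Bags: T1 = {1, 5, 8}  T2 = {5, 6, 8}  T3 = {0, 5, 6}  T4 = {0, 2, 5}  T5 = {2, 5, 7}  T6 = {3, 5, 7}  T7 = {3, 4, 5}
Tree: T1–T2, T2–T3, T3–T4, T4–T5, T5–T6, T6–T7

Yes; width 2.

Every vertex of G appears in some bag (union = {0, 1, 2, 3, 4, 5, 6, 7, 8}); every edge is covered by a bag; and for each vertex v the set of bags containing v is connected in the bag tree. The decomposition is therefore valid. The largest bag has 3 vertices, so the width is 2.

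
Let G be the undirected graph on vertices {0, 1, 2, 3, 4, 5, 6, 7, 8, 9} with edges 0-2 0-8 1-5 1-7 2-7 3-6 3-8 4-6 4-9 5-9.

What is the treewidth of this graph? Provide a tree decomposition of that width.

Each bag holds 3 vertices, so the decomposition has width 2, which upper-bounds the treewidth. The edges 5–9–4–6–3–8–0–2–7–1–5 form a cycle, so G is not a tree and its treewidth is at least 2. Therefore the treewidth is 2.

Treewidth 2.
One optimal decomposition is:
Bags: B1 = {4, 5, 9}  B2 = {4, 5, 6}  B3 = {3, 5, 6}  B4 = {3, 5, 8}  B5 = {0, 5, 8}  B6 = {0, 2, 5}  B7 = {2, 5, 7}  B8 = {1, 5, 7}
Tree: B1–B2, B2–B3, B3–B4, B4–B5, B5–B6, B6–B7, B7–B8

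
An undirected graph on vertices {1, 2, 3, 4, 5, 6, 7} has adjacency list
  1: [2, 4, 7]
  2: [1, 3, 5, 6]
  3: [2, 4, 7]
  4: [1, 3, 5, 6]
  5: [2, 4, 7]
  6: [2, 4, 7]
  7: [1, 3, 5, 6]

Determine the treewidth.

3

A width-3 tree decomposition is:
Bags: B1 = {2, 3, 4, 7}  B2 = {1, 2, 4, 7}  B3 = {2, 4, 5, 7}  B4 = {2, 4, 6, 7}
Tree: B1–B2, B2–B3, B3–B4
Each bag holds 4 vertices, so the decomposition has width 3, which upper-bounds the treewidth. For the lower bound: the 4 vertex sets {3,4}, {1,7}, {2}, {5} are disjoint, each induces a connected subgraph, and every pair is joined by at least one edge of G. Contracting each set to a single vertex therefore yields K_{4} as a minor, and since treewidth is minor-monotone, tw(G) ≥ tw(K_{4}) = 3. Combining the bounds, tw(G) = 3.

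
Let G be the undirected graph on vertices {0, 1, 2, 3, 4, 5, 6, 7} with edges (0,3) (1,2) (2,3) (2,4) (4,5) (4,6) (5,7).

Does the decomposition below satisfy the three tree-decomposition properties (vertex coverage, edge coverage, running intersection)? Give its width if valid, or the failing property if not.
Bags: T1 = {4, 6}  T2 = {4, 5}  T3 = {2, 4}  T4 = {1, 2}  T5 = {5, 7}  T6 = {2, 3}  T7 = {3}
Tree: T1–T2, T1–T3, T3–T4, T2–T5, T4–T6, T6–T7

No — vertex 0 appears in no bag.

A tree decomposition must satisfy three properties: every vertex lies in some bag; for every edge, both endpoints lie together in some bag; and for every vertex, the bags containing it form a connected subtree. Here vertex 0 appears in no bag, so the decomposition is invalid.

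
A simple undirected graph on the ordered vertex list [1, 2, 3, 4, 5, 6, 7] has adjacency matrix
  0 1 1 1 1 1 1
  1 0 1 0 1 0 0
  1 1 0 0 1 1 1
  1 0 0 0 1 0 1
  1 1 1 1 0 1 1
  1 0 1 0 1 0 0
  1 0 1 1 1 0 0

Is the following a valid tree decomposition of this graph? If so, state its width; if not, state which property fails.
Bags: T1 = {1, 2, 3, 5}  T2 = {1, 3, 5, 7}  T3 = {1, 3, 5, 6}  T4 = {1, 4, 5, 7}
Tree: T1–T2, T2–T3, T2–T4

Vertex coverage: the bags together contain {1, 2, 3, 4, 5, 6, 7}, the full vertex set. Edge coverage: each edge of G has both endpoints in at least one bag. Running intersection: for every vertex, the bags containing it form a connected subtree. All three properties hold, so this is a valid tree decomposition of width max|bag| − 1 = 3, and hence tw(G) ≤ 3.

Yes; width 3.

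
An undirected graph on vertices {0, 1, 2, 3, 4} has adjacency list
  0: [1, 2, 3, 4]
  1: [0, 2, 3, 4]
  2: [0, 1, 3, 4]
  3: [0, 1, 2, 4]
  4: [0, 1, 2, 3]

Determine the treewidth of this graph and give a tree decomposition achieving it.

A single bag containing all 5 vertices is trivially a valid decomposition of width 4. Conversely, {0, 1, 2, 3, 4} is a clique of size 5, and the vertices of any clique must share a bag in every tree decomposition; so some bag has ≥ 5 vertices and tw(G) ≥ 4. The upper and lower bounds meet at 4, so that is the treewidth.

Treewidth 4.
One such decomposition:
Bags: B1 = {0, 1, 2, 3, 4}
Tree: (single bag)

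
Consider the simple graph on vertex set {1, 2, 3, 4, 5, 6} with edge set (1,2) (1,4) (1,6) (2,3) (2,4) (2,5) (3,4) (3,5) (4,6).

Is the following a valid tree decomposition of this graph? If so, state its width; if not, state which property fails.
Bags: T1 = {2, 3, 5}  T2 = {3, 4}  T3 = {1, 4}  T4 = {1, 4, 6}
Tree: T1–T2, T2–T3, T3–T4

A tree decomposition must satisfy three properties: every vertex lies in some bag; for every edge, both endpoints lie together in some bag; and for every vertex, the bags containing it form a connected subtree. Here edge (2,4) lies in no bag, so the decomposition is invalid.

No — edge (2,4) lies in no bag.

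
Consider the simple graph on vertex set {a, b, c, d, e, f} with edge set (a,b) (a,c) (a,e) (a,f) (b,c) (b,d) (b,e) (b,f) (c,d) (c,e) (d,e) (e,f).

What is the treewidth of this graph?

3

A width-3 tree decomposition is:
Bags: B1 = {b, c, d, e}  B2 = {a, b, c, e}  B3 = {a, b, e, f}
Tree: B1–B2, B2–B3
Every bag has size at most 4, so the width is 4 − 1 = 3 and tw(G) ≤ 3. Conversely, {b, c, d, e} is a clique of size 4, and the vertices of any clique must share a bag in every tree decomposition; so some bag has ≥ 4 vertices and tw(G) ≥ 3. Hence tw(G) = 3 exactly.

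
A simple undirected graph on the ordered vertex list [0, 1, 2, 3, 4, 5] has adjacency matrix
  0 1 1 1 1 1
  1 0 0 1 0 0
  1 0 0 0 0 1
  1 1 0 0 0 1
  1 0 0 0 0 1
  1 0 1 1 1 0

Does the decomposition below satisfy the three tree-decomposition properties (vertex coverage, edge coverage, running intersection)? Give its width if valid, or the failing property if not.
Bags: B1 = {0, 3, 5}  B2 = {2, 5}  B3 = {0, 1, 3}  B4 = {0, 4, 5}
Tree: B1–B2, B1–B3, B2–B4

A tree decomposition must satisfy three properties: every vertex lies in some bag; for every edge, both endpoints lie together in some bag; and for every vertex, the bags containing it form a connected subtree. Here edge (0,2) lies in no bag, so the decomposition is invalid.

No — edge (0,2) lies in no bag.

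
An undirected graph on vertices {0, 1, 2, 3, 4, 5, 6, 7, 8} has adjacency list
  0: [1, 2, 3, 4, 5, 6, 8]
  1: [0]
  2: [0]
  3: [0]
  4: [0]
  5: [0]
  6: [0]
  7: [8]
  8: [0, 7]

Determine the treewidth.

1

A width-1 tree decomposition is:
Bags: B1 = {0, 8}  B2 = {0, 1}  B3 = {7, 8}  B4 = {0, 3}  B5 = {0, 2}  B6 = {0, 5}  B7 = {0, 4}  B8 = {0, 6}
Tree: B1–B2, B1–B3, B1–B4, B2–B5, B4–B6, B2–B7, B1–B8
The largest bag has 2 vertices, giving width 1; this decomposition certifies tw(G) ≤ 1. Any graph with an edge has treewidth ≥ 1, and G has the edge 0–8. Combining the bounds, tw(G) = 1.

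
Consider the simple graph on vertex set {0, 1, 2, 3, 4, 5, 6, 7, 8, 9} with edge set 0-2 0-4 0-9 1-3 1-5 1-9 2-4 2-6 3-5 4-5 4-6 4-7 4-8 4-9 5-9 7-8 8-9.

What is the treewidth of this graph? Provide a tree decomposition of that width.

Treewidth 2.
One optimal decomposition is:
Bags: B1 = {0, 4, 9}  B2 = {4, 5, 9}  B3 = {4, 8, 9}  B4 = {1, 5, 9}  B5 = {4, 7, 8}  B6 = {0, 2, 4}  B7 = {2, 4, 6}  B8 = {1, 3, 5}
Tree: B1–B2, B2–B3, B2–B4, B3–B5, B1–B6, B6–B7, B4–B8

The largest bag has 3 vertices, giving width 2; this decomposition certifies tw(G) ≤ 2. For the lower bound, the 3 vertices {1, 5, 9} are pairwise adjacent, and any tree decomposition puts a clique entirely inside one bag — forcing width ≥ 2. Hence tw(G) = 2 exactly.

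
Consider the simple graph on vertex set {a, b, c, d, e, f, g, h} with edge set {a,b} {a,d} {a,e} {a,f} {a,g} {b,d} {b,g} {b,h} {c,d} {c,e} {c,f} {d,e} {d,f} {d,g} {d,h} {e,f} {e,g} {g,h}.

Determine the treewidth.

3

A width-3 tree decomposition is:
Bags: B1 = {a, d, e, g}  B2 = {a, b, d, g}  B3 = {a, d, e, f}  B4 = {b, d, g, h}  B5 = {c, d, e, f}
Tree: B1–B2, B1–B3, B2–B4, B3–B5
Every bag has size at most 4, so the width is 4 − 1 = 3 and tw(G) ≤ 3. For the lower bound, the 4 vertices {b, d, g, h} are pairwise adjacent, and any tree decomposition puts a clique entirely inside one bag — forcing width ≥ 3. Hence tw(G) = 3 exactly.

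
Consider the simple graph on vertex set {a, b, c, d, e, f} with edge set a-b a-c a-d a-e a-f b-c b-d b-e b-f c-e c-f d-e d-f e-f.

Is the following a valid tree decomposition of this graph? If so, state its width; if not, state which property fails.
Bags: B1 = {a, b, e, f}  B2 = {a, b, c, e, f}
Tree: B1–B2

A tree decomposition must satisfy three properties: every vertex lies in some bag; for every edge, both endpoints lie together in some bag; and for every vertex, the bags containing it form a connected subtree. Here vertex d appears in no bag, so the decomposition is invalid.

No — vertex d appears in no bag.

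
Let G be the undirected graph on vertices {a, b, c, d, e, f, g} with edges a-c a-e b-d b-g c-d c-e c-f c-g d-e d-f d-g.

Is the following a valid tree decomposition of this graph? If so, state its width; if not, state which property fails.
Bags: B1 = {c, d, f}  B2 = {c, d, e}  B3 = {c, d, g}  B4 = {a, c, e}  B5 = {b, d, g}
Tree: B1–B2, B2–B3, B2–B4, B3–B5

Yes; width 2.

Checking the three conditions: (i) the bags cover all of {a, b, c, d, e, f, g}; (ii) for each edge, some bag contains both endpoints; (iii) the bags containing any fixed vertex form a subtree. All hold, so the decomposition is valid with width 3 − 1 = 2.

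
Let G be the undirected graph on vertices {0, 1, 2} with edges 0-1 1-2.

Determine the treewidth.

1

A width-1 tree decomposition is:
Bags: B1 = {1, 2}  B2 = {0, 1}
Tree: B1–B2
Every bag has size at most 2, so the width is 2 − 1 = 1 and tw(G) ≤ 1. G has an edge, so its treewidth is at least 1. Therefore the treewidth is 1.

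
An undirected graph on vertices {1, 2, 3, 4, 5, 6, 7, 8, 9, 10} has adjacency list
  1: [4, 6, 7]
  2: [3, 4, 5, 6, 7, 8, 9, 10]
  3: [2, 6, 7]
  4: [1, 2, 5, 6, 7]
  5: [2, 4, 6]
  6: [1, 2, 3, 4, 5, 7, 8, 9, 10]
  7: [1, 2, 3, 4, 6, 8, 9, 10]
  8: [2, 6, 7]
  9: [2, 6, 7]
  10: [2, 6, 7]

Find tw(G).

3

A width-3 tree decomposition is:
Bags: B1 = {2, 6, 7, 9}  B2 = {2, 4, 6, 7}  B3 = {1, 4, 6, 7}  B4 = {2, 6, 7, 10}  B5 = {2, 3, 6, 7}  B6 = {2, 6, 7, 8}  B7 = {2, 4, 5, 6}
Tree: B1–B2, B2–B3, B1–B4, B4–B5, B1–B6, B2–B7
Each bag holds 4 vertices, so the decomposition has width 3, which upper-bounds the treewidth. On the other hand G contains the 4-clique {1, 4, 6, 7}. A clique must lie in a single bag of any decomposition, so no decomposition can have width below 3. Therefore the treewidth is 3.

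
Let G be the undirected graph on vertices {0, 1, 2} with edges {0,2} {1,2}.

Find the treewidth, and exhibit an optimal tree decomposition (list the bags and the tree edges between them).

The largest bag has 2 vertices, giving width 1; this decomposition certifies tw(G) ≤ 1. G has an edge, so its treewidth is at least 1. Therefore the treewidth is 1.

Treewidth 1.
Bags: B1 = {0, 2}  B2 = {1, 2}
Tree: B1–B2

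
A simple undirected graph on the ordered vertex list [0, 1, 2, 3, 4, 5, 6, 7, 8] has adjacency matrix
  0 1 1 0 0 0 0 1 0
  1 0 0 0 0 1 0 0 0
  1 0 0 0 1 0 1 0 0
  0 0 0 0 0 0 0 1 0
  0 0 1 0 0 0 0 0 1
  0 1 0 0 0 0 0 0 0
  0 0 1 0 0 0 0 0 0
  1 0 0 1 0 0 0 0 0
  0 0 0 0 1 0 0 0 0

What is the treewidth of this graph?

A width-1 tree decomposition is:
Bags: B1 = {2, 4}  B2 = {0, 2}  B3 = {2, 6}  B4 = {0, 1}  B5 = {1, 5}  B6 = {4, 8}  B7 = {0, 7}  B8 = {3, 7}
Tree: B1–B2, B2–B3, B2–B4, B4–B5, B1–B6, B4–B7, B7–B8
The largest bag has 2 vertices, giving width 1; this decomposition certifies tw(G) ≤ 1. G has an edge, so its treewidth is at least 1. Combining the bounds, tw(G) = 1.

1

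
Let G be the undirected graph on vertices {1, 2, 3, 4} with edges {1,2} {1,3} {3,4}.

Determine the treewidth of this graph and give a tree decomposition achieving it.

Every bag has size at most 2, so the width is 2 − 1 = 1 and tw(G) ≤ 1. G has an edge, so its treewidth is at least 1. Combining the bounds, tw(G) = 1.

Treewidth 1.
Bags: B1 = {3, 4}  B2 = {1, 3}  B3 = {1, 2}
Tree: B1–B2, B2–B3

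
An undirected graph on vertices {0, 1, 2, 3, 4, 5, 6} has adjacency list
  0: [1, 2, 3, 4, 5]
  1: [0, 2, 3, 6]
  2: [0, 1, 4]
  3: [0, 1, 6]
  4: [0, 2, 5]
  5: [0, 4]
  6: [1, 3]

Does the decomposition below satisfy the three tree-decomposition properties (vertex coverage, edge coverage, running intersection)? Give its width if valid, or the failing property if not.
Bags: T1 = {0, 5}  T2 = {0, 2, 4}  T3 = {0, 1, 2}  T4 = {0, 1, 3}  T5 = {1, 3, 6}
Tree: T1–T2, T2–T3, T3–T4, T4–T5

No — edge (4,5) lies in no bag.

A tree decomposition must satisfy three properties: every vertex lies in some bag; for every edge, both endpoints lie together in some bag; and for every vertex, the bags containing it form a connected subtree. Here edge (4,5) lies in no bag, so the decomposition is invalid.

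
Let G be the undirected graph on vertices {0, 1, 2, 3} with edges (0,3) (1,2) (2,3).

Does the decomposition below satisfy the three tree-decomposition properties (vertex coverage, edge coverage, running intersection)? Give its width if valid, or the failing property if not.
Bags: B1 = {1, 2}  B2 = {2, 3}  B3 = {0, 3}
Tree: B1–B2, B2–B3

Every vertex of G appears in some bag (union = {0, 1, 2, 3}); every edge is covered by a bag; and for each vertex v the set of bags containing v is connected in the bag tree. The decomposition is therefore valid. The largest bag has 2 vertices, so the width is 1.

Yes; width 1.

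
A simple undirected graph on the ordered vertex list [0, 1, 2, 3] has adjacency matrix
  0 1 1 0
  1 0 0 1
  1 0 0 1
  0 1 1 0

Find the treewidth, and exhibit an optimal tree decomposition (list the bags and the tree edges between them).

Treewidth 2.
Bags: B1 = {0, 1, 3}  B2 = {0, 2, 3}
Tree: B1–B2

Each bag holds 3 vertices, so the decomposition has width 2, which upper-bounds the treewidth. For the lower bound, G contains the cycle 0–1–3–2–0, so G is not a forest; only forests have treewidth ≤ 1, hence tw(G) ≥ 2. The upper and lower bounds meet at 2, so that is the treewidth.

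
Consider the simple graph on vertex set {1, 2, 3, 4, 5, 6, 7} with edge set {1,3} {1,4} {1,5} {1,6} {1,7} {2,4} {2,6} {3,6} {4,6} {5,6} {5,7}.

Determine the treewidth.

A width-2 tree decomposition is:
Bags: B1 = {1, 3, 6}  B2 = {1, 5, 6}  B3 = {1, 4, 6}  B4 = {2, 4, 6}  B5 = {1, 5, 7}
Tree: B1–B2, B2–B3, B3–B4, B2–B5
The largest bag has 3 vertices, giving width 2; this decomposition certifies tw(G) ≤ 2. On the other hand G contains the 3-clique {1, 3, 6}. A clique must lie in a single bag of any decomposition, so no decomposition can have width below 2. Combining the bounds, tw(G) = 2.

2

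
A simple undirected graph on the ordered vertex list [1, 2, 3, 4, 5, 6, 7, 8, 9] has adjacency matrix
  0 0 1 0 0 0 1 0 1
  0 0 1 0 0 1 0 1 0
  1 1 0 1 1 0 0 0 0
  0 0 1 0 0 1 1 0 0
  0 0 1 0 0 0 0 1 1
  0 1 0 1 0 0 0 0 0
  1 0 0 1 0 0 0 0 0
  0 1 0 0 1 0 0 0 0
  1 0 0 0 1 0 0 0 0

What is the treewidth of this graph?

A width-3 tree decomposition is:
Bags: B1 = {1, 4, 7, 9}  B2 = {1, 3, 4, 9}  B3 = {3, 4, 5, 9}  B4 = {3, 4, 5, 6}  B5 = {2, 3, 5, 6}  B6 = {2, 5, 6, 8}
Tree: B1–B2, B2–B3, B3–B4, B4–B5, B5–B6
The largest bag has 4 vertices, giving width 3; this decomposition certifies tw(G) ≤ 3. For the lower bound: the 4 vertex sets {1,7,9}, {4}, {3}, {2,5,6,8} are disjoint, each induces a connected subgraph, and every pair is joined by at least one edge of G. Contracting each set to a single vertex therefore yields K_{4} as a minor, and since treewidth is minor-monotone, tw(G) ≥ tw(K_{4}) = 3. Hence tw(G) = 3 exactly.

3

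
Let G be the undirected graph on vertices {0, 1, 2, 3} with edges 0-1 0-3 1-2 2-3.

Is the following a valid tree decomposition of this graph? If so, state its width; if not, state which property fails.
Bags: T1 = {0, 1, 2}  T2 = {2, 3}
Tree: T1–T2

No — edge (0,3) lies in no bag.

A tree decomposition must satisfy three properties: every vertex lies in some bag; for every edge, both endpoints lie together in some bag; and for every vertex, the bags containing it form a connected subtree. Here edge (0,3) lies in no bag, so the decomposition is invalid.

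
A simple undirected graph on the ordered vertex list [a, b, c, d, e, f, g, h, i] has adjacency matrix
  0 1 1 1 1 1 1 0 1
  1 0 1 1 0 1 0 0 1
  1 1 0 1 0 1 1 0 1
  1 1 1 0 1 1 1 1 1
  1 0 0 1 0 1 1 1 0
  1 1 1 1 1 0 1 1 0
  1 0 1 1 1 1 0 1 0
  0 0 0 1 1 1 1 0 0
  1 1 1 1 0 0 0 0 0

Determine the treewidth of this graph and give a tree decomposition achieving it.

Treewidth 4.
One optimal decomposition is:
Bags: B1 = {a, b, c, d, f}  B2 = {a, c, d, f, g}  B3 = {a, b, c, d, i}  B4 = {a, d, e, f, g}  B5 = {d, e, f, g, h}
Tree: B1–B2, B1–B3, B2–B4, B4–B5

The largest bag has 5 vertices, giving width 4; this decomposition certifies tw(G) ≤ 4. Conversely, {d, e, f, g, h} is a clique of size 5, and the vertices of any clique must share a bag in every tree decomposition; so some bag has ≥ 5 vertices and tw(G) ≥ 4. Therefore the treewidth is 4.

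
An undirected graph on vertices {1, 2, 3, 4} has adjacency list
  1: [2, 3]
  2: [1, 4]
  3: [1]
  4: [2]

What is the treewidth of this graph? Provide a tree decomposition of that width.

Every bag has size at most 2, so the width is 2 − 1 = 1 and tw(G) ≤ 1. G has an edge, so its treewidth is at least 1. Therefore the treewidth is 1.

Treewidth 1.
One such decomposition:
Bags: B1 = {1, 3}  B2 = {1, 2}  B3 = {2, 4}
Tree: B1–B2, B2–B3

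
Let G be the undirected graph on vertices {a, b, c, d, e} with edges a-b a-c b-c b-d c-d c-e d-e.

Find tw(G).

A width-2 tree decomposition is:
Bags: B1 = {b, c, d}  B2 = {c, d, e}  B3 = {a, b, c}
Tree: B1–B2, B1–B3
The largest bag has 3 vertices, giving width 2; this decomposition certifies tw(G) ≤ 2. For the lower bound, the 3 vertices {c, d, e} are pairwise adjacent, and any tree decomposition puts a clique entirely inside one bag — forcing width ≥ 2. Combining the bounds, tw(G) = 2.

2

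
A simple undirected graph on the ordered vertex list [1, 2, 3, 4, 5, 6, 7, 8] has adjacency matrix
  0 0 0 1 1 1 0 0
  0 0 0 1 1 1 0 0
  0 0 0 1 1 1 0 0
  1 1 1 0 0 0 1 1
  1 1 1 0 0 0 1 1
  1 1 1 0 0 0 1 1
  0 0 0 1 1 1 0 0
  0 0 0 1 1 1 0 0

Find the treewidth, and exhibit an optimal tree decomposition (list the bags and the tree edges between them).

Treewidth 3.
Bags: B1 = {4, 5, 6, 7}  B2 = {2, 4, 5, 6}  B3 = {1, 4, 5, 6}  B4 = {4, 5, 6, 8}  B5 = {3, 4, 5, 6}
Tree: B1–B2, B2–B3, B3–B4, B4–B5

Every bag has size at most 4, so the width is 4 − 1 = 3 and tw(G) ≤ 3. For the lower bound: the 4 vertex sets {6,7}, {2,4}, {5}, {1} are disjoint, each induces a connected subgraph, and every pair is joined by at least one edge of G. Contracting each set to a single vertex therefore yields K_{4} as a minor, and since treewidth is minor-monotone, tw(G) ≥ tw(K_{4}) = 3. Therefore the treewidth is 3.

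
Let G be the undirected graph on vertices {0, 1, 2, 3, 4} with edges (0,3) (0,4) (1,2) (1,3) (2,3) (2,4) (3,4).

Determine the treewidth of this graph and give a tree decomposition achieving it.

Every bag has size at most 3, so the width is 3 − 1 = 2 and tw(G) ≤ 2. On the other hand G contains the 3-clique {0, 3, 4}. A clique must lie in a single bag of any decomposition, so no decomposition can have width below 2. Hence tw(G) = 2 exactly.

Treewidth 2.
One optimal decomposition is:
Bags: B1 = {1, 2, 3}  B2 = {2, 3, 4}  B3 = {0, 3, 4}
Tree: B1–B2, B2–B3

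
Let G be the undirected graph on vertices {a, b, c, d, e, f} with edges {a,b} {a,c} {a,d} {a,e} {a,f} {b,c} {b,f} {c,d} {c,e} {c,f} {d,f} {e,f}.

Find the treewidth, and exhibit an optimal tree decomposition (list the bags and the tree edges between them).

Treewidth 3.
One optimal decomposition is:
Bags: B1 = {a, c, d, f}  B2 = {a, b, c, f}  B3 = {a, c, e, f}
Tree: B1–B2, B1–B3

Each bag holds 4 vertices, so the decomposition has width 3, which upper-bounds the treewidth. Conversely, {a, c, d, f} is a clique of size 4, and the vertices of any clique must share a bag in every tree decomposition; so some bag has ≥ 4 vertices and tw(G) ≥ 3. Hence tw(G) = 3 exactly.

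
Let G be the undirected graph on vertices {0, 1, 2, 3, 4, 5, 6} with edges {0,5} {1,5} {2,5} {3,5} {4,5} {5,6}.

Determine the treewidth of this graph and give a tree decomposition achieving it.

The largest bag has 2 vertices, giving width 1; this decomposition certifies tw(G) ≤ 1. G has an edge, so its treewidth is at least 1. Combining the bounds, tw(G) = 1.

Treewidth 1.
Bags: B1 = {5, 6}  B2 = {2, 5}  B3 = {1, 5}  B4 = {4, 5}  B5 = {3, 5}  B6 = {0, 5}
Tree: B1–B2, B2–B3, B1–B4, B4–B5, B5–B6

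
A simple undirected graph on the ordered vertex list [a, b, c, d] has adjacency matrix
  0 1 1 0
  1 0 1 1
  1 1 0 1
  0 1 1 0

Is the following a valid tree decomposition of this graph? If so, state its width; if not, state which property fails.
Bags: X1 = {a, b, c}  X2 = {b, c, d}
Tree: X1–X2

Yes; width 2.

Vertex coverage: the bags together contain {a, b, c, d}, the full vertex set. Edge coverage: each edge of G has both endpoints in at least one bag. Running intersection: for every vertex, the bags containing it form a connected subtree. All three properties hold, so this is a valid tree decomposition of width max|bag| − 1 = 2, and hence tw(G) ≤ 2.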